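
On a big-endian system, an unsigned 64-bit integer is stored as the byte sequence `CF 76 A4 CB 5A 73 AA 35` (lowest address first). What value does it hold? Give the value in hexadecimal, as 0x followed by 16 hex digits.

0xCF76A4CB5A73AA35

Big-endian stores the most-significant byte at the lowest address.
The bytes are already most-significant first: 0xCF76A4CB5A73AA35.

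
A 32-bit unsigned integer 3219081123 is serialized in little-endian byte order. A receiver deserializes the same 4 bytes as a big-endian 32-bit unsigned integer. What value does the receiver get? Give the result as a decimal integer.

3219081123 in 32-bit hexadecimal is 0xBFDF47A3.
Stored little-endian, the bytes at ascending addresses are A3 47 DF BF.
Read back as big-endian, the last byte is least significant, giving 0xA347DFBF.
0xA347DFBF = 2739396543.

2739396543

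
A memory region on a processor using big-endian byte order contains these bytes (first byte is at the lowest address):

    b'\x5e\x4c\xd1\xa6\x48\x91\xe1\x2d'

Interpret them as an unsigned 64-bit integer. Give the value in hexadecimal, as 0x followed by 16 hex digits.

In big-endian order the high byte comes first in memory.
The bytes are already most-significant first: 0x5E4CD1A64891E12D.

0x5E4CD1A64891E12D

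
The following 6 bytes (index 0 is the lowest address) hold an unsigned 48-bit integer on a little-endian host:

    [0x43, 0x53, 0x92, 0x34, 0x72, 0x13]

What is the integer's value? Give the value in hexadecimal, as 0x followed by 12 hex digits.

0x137234925343

Little-endian: lowest address holds the least-significant byte.
Reassemble most-significant byte first: 13 72 34 92 53 43 → 0x137234925343.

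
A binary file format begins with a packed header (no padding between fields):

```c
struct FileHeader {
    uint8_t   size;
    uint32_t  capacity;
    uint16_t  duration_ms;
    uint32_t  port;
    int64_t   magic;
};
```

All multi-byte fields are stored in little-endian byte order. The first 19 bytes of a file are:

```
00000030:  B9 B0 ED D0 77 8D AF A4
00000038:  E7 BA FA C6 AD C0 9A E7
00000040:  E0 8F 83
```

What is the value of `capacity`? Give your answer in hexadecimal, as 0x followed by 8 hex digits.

`capacity` follows `size` (1 byte), so it starts at byte offset 1 and occupies 4 bytes.
Bytes at offsets 1..4: B0 ED D0 77.
Little-endian stores the least-significant byte at the lowest address.
Reassemble most-significant byte first: 77 D0 ED B0 → 0x77D0EDB0.

0x77D0EDB0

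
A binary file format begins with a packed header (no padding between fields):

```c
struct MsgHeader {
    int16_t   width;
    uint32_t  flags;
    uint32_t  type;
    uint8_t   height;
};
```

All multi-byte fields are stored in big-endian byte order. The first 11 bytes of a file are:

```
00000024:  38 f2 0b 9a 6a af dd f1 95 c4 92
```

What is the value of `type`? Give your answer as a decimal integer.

`type` follows `width` (2 B), `flags` (4 B), so it starts at offset 2 + 4 = 6 and occupies 4 bytes.
Bytes at offsets 6..9: DD F1 95 C4.
Big-endian: lowest address holds the most-significant byte.
The bytes are already most-significant first: 0xDDF195C4.
0xDDF195C4 = 3723597252.

3723597252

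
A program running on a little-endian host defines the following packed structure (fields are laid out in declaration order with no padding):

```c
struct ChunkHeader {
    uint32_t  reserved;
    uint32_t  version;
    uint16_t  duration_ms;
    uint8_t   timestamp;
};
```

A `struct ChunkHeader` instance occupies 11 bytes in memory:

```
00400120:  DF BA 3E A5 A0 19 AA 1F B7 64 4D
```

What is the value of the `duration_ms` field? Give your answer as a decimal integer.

25783

`duration_ms` follows `reserved` (4 B), `version` (4 B), so it starts at offset 4 + 4 = 8 and occupies 2 bytes.
Bytes at offsets 8..9: B7 64.
Little-endian: lowest address holds the least-significant byte.
Reassemble most-significant byte first: 64 B7 → 0x64B7.
0x64B7 = 25783.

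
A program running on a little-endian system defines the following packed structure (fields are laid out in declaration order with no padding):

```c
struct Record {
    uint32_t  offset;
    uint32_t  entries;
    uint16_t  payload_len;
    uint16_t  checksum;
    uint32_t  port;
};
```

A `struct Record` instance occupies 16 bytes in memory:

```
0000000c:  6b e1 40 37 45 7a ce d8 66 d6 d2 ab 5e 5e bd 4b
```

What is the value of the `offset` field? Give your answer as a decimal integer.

`offset` is the first field, at byte offset 0, occupying 4 bytes.
Bytes at offsets 0..3: 6B E1 40 37.
Little-endian stores the least-significant byte at the lowest address.
Reassemble most-significant byte first: 37 40 E1 6B → 0x3740E16B.
0x3740E16B = 926998891.

926998891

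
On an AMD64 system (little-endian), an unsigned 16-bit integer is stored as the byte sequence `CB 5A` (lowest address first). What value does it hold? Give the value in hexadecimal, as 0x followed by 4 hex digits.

Little-endian: lowest address holds the least-significant byte.
Reassemble most-significant byte first: 5A CB → 0x5ACB.

0x5ACB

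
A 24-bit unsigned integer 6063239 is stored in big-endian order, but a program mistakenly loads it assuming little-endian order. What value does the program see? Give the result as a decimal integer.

6063239 in 24-bit hexadecimal is 0x5C8487.
Stored big-endian, the bytes at ascending addresses are 5C 84 87.
Read back as little-endian, the first byte is least significant, giving 0x87845C.
0x87845C = 8881244.

8881244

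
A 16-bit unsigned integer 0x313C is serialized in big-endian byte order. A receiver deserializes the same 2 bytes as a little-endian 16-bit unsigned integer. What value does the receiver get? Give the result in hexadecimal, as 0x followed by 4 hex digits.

0x3C31

Stored big-endian, the bytes at ascending addresses are 31 3C.
Read back as little-endian, the first byte is least significant, giving 0x3C31.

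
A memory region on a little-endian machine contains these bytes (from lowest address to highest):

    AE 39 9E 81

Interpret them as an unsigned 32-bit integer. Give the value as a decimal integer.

In little-endian order the low byte comes first in memory.
Reassemble most-significant byte first: 81 9E 39 AE → 0x819E39AE.
0x819E39AE = 2174630318.

2174630318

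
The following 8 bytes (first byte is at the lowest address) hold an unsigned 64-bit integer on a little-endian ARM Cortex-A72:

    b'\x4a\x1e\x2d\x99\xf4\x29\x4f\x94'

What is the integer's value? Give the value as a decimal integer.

10686806571292106314

Little-endian stores the least-significant byte at the lowest address.
Reassemble most-significant byte first: 94 4F 29 F4 99 2D 1E 4A → 0x944F29F4992D1E4A.
0x944F29F4992D1E4A = 10686806571292106314.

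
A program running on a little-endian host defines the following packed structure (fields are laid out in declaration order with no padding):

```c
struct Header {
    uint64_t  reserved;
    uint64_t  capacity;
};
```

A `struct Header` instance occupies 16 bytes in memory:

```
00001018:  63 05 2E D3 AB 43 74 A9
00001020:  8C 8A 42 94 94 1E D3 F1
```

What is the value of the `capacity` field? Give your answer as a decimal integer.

17425305006717962892

`capacity` follows `reserved` (8 bytes), so it starts at byte offset 8 and occupies 8 bytes.
Bytes at offsets 8..15: 8C 8A 42 94 94 1E D3 F1.
In little-endian order the low byte comes first in memory.
Reassemble most-significant byte first: F1 D3 1E 94 94 42 8A 8C → 0xF1D31E9494428A8C.
0xF1D31E9494428A8C = 17425305006717962892.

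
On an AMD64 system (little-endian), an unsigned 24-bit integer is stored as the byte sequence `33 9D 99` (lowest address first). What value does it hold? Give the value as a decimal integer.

10067251

Little-endian: lowest address holds the least-significant byte.
Reassemble most-significant byte first: 99 9D 33 → 0x999D33.
0x999D33 = 10067251.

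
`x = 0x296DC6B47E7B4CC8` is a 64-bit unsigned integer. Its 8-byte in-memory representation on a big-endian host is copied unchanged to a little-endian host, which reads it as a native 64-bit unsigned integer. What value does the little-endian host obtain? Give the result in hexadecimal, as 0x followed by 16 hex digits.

Stored big-endian, the bytes at ascending addresses are 29 6D C6 B4 7E 7B 4C C8.
Read back as little-endian, the first byte is least significant, giving 0xC84C7B7EB4C66D29.

0xC84C7B7EB4C66D29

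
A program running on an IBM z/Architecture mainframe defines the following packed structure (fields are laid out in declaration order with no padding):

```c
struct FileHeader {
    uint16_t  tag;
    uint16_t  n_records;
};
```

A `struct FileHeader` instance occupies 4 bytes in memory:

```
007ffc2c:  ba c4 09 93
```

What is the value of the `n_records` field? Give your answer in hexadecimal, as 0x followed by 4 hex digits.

0x0993

`n_records` follows `tag` (2 bytes), so it starts at byte offset 2 and occupies 2 bytes.
Bytes at offsets 2..3: 09 93.
Big-endian: lowest address holds the most-significant byte.
The bytes are already most-significant first: 0x0993.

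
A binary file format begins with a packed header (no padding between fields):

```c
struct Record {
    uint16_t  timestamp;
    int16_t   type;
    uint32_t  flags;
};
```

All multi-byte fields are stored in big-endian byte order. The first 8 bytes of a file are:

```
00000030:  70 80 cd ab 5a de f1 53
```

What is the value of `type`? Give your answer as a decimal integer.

`type` follows `timestamp` (2 bytes), so it starts at byte offset 2 and occupies 2 bytes.
Bytes at offsets 2..3: CD AB.
Big-endian: lowest address holds the most-significant byte.
The bytes are already most-significant first: 0xCDAB.
Top bit is set, so as a signed 16-bit value this is 0xCDAB − 2^16 = -12885.

-12885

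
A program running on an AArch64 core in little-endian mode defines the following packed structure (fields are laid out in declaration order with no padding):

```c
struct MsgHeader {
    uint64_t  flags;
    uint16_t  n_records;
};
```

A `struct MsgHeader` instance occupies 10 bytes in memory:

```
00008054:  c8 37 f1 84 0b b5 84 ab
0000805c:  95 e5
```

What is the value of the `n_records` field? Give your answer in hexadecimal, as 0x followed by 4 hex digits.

0xE595

`n_records` follows `flags` (8 bytes), so it starts at byte offset 8 and occupies 2 bytes.
Bytes at offsets 8..9: 95 E5.
Little-endian stores the least-significant byte at the lowest address.
Reassemble most-significant byte first: E5 95 → 0xE595.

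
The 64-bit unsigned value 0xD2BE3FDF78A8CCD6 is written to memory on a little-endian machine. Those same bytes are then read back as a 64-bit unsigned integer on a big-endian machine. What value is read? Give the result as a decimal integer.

15477931256460590802

Stored little-endian, the bytes at ascending addresses are D6 CC A8 78 DF 3F BE D2.
Read back as big-endian, the last byte is least significant, giving 0xD6CCA878DF3FBED2.
0xD6CCA878DF3FBED2 = 15477931256460590802.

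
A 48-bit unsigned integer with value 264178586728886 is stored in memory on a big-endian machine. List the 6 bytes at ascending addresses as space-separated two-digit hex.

264178586728886 in hexadecimal, padded to 48 bits, is 0xF044DED1B9B6.
Split into bytes (most-significant first): F0 44 DE D1 B9 B6.
Big-endian stores the most-significant byte at the lowest address.
So the memory order matches the most-significant-first order: F0 44 DE D1 B9 B6.

F0 44 DE D1 B9 B6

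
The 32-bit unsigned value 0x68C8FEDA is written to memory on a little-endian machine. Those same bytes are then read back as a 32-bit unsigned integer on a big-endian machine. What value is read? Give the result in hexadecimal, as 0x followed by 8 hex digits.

Stored little-endian, the bytes at ascending addresses are DA FE C8 68.
Read back as big-endian, the last byte is least significant, giving 0xDAFEC868.

0xDAFEC868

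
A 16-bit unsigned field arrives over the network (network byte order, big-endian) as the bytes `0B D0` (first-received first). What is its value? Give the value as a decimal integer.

3024

Big-endian stores the most-significant byte at the lowest address.
The bytes are already most-significant first: 0x0BD0.
0x0BD0 = 3024.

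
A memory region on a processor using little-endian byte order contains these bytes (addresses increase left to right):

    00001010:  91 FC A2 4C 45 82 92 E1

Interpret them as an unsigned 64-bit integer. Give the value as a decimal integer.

16254197239283645585

Little-endian: lowest address holds the least-significant byte.
Reassemble most-significant byte first: E1 92 82 45 4C A2 FC 91 → 0xE19282454CA2FC91.
0xE19282454CA2FC91 = 16254197239283645585.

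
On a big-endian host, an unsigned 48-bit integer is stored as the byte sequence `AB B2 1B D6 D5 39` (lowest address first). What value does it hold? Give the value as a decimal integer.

188781459592505

Big-endian stores the most-significant byte at the lowest address.
The bytes are already most-significant first: 0xABB21BD6D539.
0xABB21BD6D539 = 188781459592505.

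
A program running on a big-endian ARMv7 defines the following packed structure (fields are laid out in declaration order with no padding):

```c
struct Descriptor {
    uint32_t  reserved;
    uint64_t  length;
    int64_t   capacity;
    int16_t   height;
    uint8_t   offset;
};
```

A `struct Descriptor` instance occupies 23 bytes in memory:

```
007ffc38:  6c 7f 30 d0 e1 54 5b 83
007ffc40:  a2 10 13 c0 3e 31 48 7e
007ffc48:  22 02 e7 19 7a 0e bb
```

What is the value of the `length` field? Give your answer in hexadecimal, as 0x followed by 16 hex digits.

0xE1545B83A21013C0

`length` follows `reserved` (4 bytes), so it starts at byte offset 4 and occupies 8 bytes.
Bytes at offsets 4..11: E1 54 5B 83 A2 10 13 C0.
Big-endian stores the most-significant byte at the lowest address.
The bytes are already most-significant first: 0xE1545B83A21013C0.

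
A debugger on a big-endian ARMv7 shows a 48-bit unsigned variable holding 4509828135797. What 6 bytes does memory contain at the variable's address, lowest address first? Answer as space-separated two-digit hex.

4509828135797 in hexadecimal, padded to 48 bits, is 0x041A06B43B75.
Split into bytes (most-significant first): 04 1A 06 B4 3B 75.
Big-endian: lowest address holds the most-significant byte.
So the memory order matches the most-significant-first order: 04 1A 06 B4 3B 75.

04 1A 06 B4 3B 75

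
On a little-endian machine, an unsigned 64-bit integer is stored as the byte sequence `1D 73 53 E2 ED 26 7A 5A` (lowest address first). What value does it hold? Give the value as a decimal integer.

6519566213718438685

Little-endian: lowest address holds the least-significant byte.
Reassemble most-significant byte first: 5A 7A 26 ED E2 53 73 1D → 0x5A7A26EDE253731D.
0x5A7A26EDE253731D = 6519566213718438685.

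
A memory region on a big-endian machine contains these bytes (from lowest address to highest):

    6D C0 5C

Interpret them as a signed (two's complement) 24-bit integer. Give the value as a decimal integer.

In big-endian order the high byte comes first in memory.
The bytes are already most-significant first: 0x6DC05C.
0x6DC05C = 7192668.

7192668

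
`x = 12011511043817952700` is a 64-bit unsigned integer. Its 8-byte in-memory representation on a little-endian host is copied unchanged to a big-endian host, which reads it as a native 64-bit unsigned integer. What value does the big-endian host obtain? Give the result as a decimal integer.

12011511043817952700 in 64-bit hexadecimal is 0xA6B175A7967355BC.
Stored little-endian, the bytes at ascending addresses are BC 55 73 96 A7 75 B1 A6.
Read back as big-endian, the last byte is least significant, giving 0xBC557396A775B1A6.
0xBC557396A775B1A6 = 13570880143042654630.

13570880143042654630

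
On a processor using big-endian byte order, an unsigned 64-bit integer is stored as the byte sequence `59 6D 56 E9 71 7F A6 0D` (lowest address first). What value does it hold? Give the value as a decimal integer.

6443902202468607501

Big-endian: lowest address holds the most-significant byte.
The bytes are already most-significant first: 0x596D56E9717FA60D.
0x596D56E9717FA60D = 6443902202468607501.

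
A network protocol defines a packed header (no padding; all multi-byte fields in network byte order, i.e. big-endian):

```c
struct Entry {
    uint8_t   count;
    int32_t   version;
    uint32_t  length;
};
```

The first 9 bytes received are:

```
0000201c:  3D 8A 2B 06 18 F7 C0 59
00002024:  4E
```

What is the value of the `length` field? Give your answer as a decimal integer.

4156578126

`length` follows `count` (1 B), `version` (4 B), so it starts at offset 1 + 4 = 5 and occupies 4 bytes.
Bytes at offsets 5..8: F7 C0 59 4E.
Big-endian: lowest address holds the most-significant byte.
The bytes are already most-significant first: 0xF7C0594E.
0xF7C0594E = 4156578126.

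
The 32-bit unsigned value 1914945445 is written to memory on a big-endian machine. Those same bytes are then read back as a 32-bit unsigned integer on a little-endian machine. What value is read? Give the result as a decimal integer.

2780767090

1914945445 in 32-bit hexadecimal is 0x7223BFA5.
Stored big-endian, the bytes at ascending addresses are 72 23 BF A5.
Read back as little-endian, the first byte is least significant, giving 0xA5BF2372.
0xA5BF2372 = 2780767090.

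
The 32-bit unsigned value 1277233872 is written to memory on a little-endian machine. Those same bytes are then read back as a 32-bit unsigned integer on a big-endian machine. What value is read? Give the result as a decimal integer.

3490324812

1277233872 in 32-bit hexadecimal is 0x4C210AD0.
Stored little-endian, the bytes at ascending addresses are D0 0A 21 4C.
Read back as big-endian, the last byte is least significant, giving 0xD00A214C.
0xD00A214C = 3490324812.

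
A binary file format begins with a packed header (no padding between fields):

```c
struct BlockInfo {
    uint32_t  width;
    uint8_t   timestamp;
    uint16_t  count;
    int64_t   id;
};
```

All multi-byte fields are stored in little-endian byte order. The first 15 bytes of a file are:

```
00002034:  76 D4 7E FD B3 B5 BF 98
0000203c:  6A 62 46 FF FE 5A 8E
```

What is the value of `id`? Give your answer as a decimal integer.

`id` follows `width` (4 B), `timestamp` (1 B), `count` (2 B), so it starts at offset 4 + 1 + 2 = 7 and occupies 8 bytes.
Bytes at offsets 7..14: 98 6A 62 46 FF FE 5A 8E.
Little-endian: lowest address holds the least-significant byte.
Reassemble most-significant byte first: 8E 5A FE FF 46 62 6A 98 → 0x8E5AFEFF46626A98.
Top bit is set, so as a signed 64-bit value this is 0x8E5AFEFF46626A98 − 2^64 = -8188952600068855144.

-8188952600068855144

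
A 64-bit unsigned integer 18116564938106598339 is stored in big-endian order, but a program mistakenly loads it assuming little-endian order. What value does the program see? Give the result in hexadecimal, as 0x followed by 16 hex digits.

18116564938106598339 in 64-bit hexadecimal is 0xFB6AF7D35623F3C3.
Stored big-endian, the bytes at ascending addresses are FB 6A F7 D3 56 23 F3 C3.
Read back as little-endian, the first byte is least significant, giving 0xC3F32356D3F76AFB.

0xC3F32356D3F76AFB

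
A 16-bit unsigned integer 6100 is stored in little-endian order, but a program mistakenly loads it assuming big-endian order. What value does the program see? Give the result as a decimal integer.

6100 in 16-bit hexadecimal is 0x17D4.
Stored little-endian, the bytes at ascending addresses are D4 17.
Read back as big-endian, the last byte is least significant, giving 0xD417.
0xD417 = 54295.

54295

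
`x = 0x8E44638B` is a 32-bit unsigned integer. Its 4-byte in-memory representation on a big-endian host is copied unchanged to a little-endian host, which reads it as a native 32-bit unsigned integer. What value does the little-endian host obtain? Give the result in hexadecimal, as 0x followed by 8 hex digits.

0x8B63448E

Stored big-endian, the bytes at ascending addresses are 8E 44 63 8B.
Read back as little-endian, the first byte is least significant, giving 0x8B63448E.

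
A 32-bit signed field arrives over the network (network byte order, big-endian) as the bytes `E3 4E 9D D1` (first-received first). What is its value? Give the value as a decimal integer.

-481387055

Big-endian stores the most-significant byte at the lowest address.
The bytes are already most-significant first: 0xE34E9DD1.
Top bit is set, so as a signed 32-bit value this is 0xE34E9DD1 − 2^32 = -481387055.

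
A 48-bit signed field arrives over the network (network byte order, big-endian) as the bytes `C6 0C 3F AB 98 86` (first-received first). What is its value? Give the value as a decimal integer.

Big-endian: lowest address holds the most-significant byte.
The bytes are already most-significant first: 0xC60C3FAB9886.
Top bit is set, so as a signed 48-bit value this is 0xC60C3FAB9886 − 2^48 = -63719066593146.

-63719066593146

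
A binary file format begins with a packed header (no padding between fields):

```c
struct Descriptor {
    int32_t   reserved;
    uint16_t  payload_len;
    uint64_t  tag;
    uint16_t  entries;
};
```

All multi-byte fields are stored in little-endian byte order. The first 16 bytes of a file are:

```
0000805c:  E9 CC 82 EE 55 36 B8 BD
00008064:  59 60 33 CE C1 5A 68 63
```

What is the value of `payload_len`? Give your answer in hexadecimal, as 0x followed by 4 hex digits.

0x3655

`payload_len` follows `reserved` (4 bytes), so it starts at byte offset 4 and occupies 2 bytes.
Bytes at offsets 4..5: 55 36.
In little-endian order the low byte comes first in memory.
Reassemble most-significant byte first: 36 55 → 0x3655.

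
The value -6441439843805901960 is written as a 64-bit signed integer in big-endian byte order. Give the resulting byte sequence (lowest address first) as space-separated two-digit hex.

A6 9B 68 97 1B E6 CB 78

Two's complement of -6441439843805901960 in 64 bits: 6441439843805901960 = 0x59649768E4193488; invert → 0xA69B68971BE6CB77; add 1 → 0xA69B68971BE6CB78.
Split into bytes (most-significant first): A6 9B 68 97 1B E6 CB 78.
Big-endian: lowest address holds the most-significant byte.
So the memory order matches the most-significant-first order: A6 9B 68 97 1B E6 CB 78.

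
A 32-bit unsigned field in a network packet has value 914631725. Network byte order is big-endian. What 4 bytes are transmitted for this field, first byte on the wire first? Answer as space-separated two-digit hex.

914631725 in hexadecimal, padded to 32 bits, is 0x36842C2D.
Split into bytes (most-significant first): 36 84 2C 2D.
Big-endian stores the most-significant byte at the lowest address.
So the memory order matches the most-significant-first order: 36 84 2C 2D.

36 84 2C 2D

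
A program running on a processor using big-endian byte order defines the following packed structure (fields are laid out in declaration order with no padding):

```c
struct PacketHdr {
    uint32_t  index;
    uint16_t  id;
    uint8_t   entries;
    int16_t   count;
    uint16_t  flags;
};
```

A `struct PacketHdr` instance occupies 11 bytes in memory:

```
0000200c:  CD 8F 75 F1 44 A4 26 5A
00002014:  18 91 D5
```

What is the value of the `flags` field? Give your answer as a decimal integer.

37333

`flags` follows `index` (4 B), `id` (2 B), `entries` (1 B), `count` (2 B), so it starts at offset 4 + 2 + 1 + 2 = 9 and occupies 2 bytes.
Bytes at offsets 9..10: 91 D5.
Big-endian: lowest address holds the most-significant byte.
The bytes are already most-significant first: 0x91D5.
0x91D5 = 37333.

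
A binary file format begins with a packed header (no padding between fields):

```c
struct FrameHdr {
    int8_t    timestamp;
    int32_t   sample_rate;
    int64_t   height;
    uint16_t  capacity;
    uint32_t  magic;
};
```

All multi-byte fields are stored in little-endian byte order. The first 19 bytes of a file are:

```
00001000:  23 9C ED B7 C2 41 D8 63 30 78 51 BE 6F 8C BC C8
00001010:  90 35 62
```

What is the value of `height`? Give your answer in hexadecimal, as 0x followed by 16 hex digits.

`height` follows `timestamp` (1 B), `sample_rate` (4 B), so it starts at offset 1 + 4 = 5 and occupies 8 bytes.
Bytes at offsets 5..12: 41 D8 63 30 78 51 BE 6F.
In little-endian order the low byte comes first in memory.
Reassemble most-significant byte first: 6F BE 51 78 30 63 D8 41 → 0x6FBE51783063D841.

0x6FBE51783063D841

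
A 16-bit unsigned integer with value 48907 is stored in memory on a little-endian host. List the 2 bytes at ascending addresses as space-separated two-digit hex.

48907 in hexadecimal, padded to 16 bits, is 0xBF0B.
Split into bytes (most-significant first): BF 0B.
Little-endian: lowest address holds the least-significant byte.
So at ascending addresses the bytes are 0B BF.

0B BF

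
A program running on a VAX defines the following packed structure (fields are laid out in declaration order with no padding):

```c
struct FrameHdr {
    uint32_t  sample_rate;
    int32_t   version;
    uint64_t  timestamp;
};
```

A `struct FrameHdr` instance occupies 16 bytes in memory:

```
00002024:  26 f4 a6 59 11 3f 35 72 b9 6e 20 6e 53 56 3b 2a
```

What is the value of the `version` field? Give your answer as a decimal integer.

1916092177

`version` follows `sample_rate` (4 bytes), so it starts at byte offset 4 and occupies 4 bytes.
Bytes at offsets 4..7: 11 3F 35 72.
Little-endian stores the least-significant byte at the lowest address.
Reassemble most-significant byte first: 72 35 3F 11 → 0x72353F11.
0x72353F11 = 1916092177.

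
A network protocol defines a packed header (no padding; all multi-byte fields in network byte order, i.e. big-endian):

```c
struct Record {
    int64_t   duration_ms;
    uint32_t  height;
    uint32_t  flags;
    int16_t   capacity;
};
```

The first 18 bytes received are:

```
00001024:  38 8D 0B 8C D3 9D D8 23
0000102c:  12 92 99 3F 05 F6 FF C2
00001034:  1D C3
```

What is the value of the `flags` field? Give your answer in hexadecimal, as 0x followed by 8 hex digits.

0x05F6FFC2

`flags` follows `duration_ms` (8 B), `height` (4 B), so it starts at offset 8 + 4 = 12 and occupies 4 bytes.
Bytes at offsets 12..15: 05 F6 FF C2.
Big-endian: lowest address holds the most-significant byte.
The bytes are already most-significant first: 0x05F6FFC2.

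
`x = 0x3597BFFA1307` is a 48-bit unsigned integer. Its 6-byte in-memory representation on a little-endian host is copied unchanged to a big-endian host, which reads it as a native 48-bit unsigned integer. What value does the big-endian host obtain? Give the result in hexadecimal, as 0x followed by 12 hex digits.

Stored little-endian, the bytes at ascending addresses are 07 13 FA BF 97 35.
Read back as big-endian, the last byte is least significant, giving 0x0713FABF9735.

0x0713FABF9735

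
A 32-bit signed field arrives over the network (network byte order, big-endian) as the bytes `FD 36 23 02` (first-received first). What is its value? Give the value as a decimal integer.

In big-endian order the high byte comes first in memory.
The bytes are already most-significant first: 0xFD362302.
Top bit is set, so as a signed 32-bit value this is 0xFD362302 − 2^32 = -46783742.

-46783742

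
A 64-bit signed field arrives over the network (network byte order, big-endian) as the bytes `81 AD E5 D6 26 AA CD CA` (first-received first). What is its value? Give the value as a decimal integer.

-9102366563911414326

Big-endian: lowest address holds the most-significant byte.
The bytes are already most-significant first: 0x81ADE5D626AACDCA.
Top bit is set, so as a signed 64-bit value this is 0x81ADE5D626AACDCA − 2^64 = -9102366563911414326.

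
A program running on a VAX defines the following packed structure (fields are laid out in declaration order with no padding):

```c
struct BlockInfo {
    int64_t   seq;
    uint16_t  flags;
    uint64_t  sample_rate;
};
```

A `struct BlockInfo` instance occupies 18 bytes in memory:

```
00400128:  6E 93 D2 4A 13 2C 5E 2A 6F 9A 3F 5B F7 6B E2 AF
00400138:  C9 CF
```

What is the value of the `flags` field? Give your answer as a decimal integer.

`flags` follows `seq` (8 bytes), so it starts at byte offset 8 and occupies 2 bytes.
Bytes at offsets 8..9: 6F 9A.
Little-endian stores the least-significant byte at the lowest address.
Reassemble most-significant byte first: 9A 6F → 0x9A6F.
0x9A6F = 39535.

39535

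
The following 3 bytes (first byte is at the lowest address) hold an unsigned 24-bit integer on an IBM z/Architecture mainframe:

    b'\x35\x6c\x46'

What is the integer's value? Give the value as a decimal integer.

3501126

Big-endian: lowest address holds the most-significant byte.
The bytes are already most-significant first: 0x356C46.
0x356C46 = 3501126.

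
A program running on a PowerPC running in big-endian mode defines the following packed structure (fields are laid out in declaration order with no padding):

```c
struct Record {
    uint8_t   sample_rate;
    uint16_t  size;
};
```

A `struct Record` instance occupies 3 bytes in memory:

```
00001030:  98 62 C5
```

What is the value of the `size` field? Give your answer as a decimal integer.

25285

`size` follows `sample_rate` (1 byte), so it starts at byte offset 1 and occupies 2 bytes.
Bytes at offsets 1..2: 62 C5.
Big-endian stores the most-significant byte at the lowest address.
The bytes are already most-significant first: 0x62C5.
0x62C5 = 25285.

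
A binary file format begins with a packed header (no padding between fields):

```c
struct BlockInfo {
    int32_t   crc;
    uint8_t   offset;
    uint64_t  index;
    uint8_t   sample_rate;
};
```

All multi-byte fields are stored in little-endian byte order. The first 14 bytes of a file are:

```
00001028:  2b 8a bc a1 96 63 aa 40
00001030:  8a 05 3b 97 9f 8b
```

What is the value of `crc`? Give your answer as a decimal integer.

`crc` is the first field, at byte offset 0, occupying 4 bytes.
Bytes at offsets 0..3: 2B 8A BC A1.
Little-endian: lowest address holds the least-significant byte.
Reassemble most-significant byte first: A1 BC 8A 2B → 0xA1BC8A2B.
Top bit is set, so as a signed 32-bit value this is 0xA1BC8A2B − 2^32 = -1581479381.

-1581479381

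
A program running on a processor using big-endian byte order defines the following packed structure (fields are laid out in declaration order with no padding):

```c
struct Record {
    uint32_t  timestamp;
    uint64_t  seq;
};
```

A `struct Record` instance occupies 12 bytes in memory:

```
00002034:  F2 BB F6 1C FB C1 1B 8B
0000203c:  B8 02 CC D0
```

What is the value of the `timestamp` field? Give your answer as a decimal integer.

4072404508

`timestamp` is the first field, at byte offset 0, occupying 4 bytes.
Bytes at offsets 0..3: F2 BB F6 1C.
Big-endian stores the most-significant byte at the lowest address.
The bytes are already most-significant first: 0xF2BBF61C.
0xF2BBF61C = 4072404508.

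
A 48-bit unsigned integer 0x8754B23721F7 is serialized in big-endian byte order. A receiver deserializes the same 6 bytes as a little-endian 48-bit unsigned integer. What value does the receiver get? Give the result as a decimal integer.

Stored big-endian, the bytes at ascending addresses are 87 54 B2 37 21 F7.
Read back as little-endian, the first byte is least significant, giving 0xF72137B25487.
0xF72137B25487 = 271722040415367.

271722040415367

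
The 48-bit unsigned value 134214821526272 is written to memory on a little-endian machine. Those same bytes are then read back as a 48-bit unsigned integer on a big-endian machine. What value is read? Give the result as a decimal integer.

806419042682

134214821526272 in 48-bit hexadecimal is 0x7A1152C2BB00.
Stored little-endian, the bytes at ascending addresses are 00 BB C2 52 11 7A.
Read back as big-endian, the last byte is least significant, giving 0x00BBC252117A.
0x00BBC252117A = 806419042682.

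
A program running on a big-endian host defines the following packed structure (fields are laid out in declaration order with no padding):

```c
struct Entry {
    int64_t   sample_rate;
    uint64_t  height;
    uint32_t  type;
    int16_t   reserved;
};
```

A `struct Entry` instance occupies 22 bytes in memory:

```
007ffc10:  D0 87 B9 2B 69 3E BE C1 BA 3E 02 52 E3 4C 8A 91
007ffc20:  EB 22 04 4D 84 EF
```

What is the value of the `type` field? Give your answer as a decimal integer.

`type` follows `sample_rate` (8 B), `height` (8 B), so it starts at offset 8 + 8 = 16 and occupies 4 bytes.
Bytes at offsets 16..19: EB 22 04 4D.
Big-endian stores the most-significant byte at the lowest address.
The bytes are already most-significant first: 0xEB22044D.
0xEB22044D = 3944875085.

3944875085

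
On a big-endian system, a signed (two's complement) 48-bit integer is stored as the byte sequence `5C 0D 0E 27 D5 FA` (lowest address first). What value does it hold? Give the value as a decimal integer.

Big-endian: lowest address holds the most-significant byte.
The bytes are already most-significant first: 0x5C0D0E27D5FA.
0x5C0D0E27D5FA = 101211141821946.

101211141821946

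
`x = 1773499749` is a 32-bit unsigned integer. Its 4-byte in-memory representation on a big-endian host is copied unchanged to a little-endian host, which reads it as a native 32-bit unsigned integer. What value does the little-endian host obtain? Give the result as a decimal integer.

1702212969

1773499749 in 32-bit hexadecimal is 0x69B57565.
Stored big-endian, the bytes at ascending addresses are 69 B5 75 65.
Read back as little-endian, the first byte is least significant, giving 0x6575B569.
0x6575B569 = 1702212969.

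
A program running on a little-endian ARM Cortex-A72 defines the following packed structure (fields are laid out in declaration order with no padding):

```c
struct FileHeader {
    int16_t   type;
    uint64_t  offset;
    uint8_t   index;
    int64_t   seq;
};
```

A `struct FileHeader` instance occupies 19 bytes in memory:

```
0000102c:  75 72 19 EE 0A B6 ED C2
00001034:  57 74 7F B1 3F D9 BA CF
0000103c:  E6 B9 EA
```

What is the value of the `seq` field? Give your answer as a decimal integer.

-1532940418275524687

`seq` follows `type` (2 B), `offset` (8 B), `index` (1 B), so it starts at offset 2 + 8 + 1 = 11 and occupies 8 bytes.
Bytes at offsets 11..18: B1 3F D9 BA CF E6 B9 EA.
In little-endian order the low byte comes first in memory.
Reassemble most-significant byte first: EA B9 E6 CF BA D9 3F B1 → 0xEAB9E6CFBAD93FB1.
Top bit is set, so as a signed 64-bit value this is 0xEAB9E6CFBAD93FB1 − 2^64 = -1532940418275524687.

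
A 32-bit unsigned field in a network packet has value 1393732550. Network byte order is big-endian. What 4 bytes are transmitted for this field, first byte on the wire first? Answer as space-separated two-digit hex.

1393732550 in hexadecimal, padded to 32 bits, is 0x5312ABC6.
Split into bytes (most-significant first): 53 12 AB C6.
Big-endian: lowest address holds the most-significant byte.
So the memory order matches the most-significant-first order: 53 12 AB C6.

53 12 AB C6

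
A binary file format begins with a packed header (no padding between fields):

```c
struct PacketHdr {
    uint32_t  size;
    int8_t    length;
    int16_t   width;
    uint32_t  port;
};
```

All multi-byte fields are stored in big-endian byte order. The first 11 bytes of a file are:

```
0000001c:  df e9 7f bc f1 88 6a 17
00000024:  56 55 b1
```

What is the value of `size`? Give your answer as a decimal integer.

3756621756

`size` is the first field, at byte offset 0, occupying 4 bytes.
Bytes at offsets 0..3: DF E9 7F BC.
In big-endian order the high byte comes first in memory.
The bytes are already most-significant first: 0xDFE97FBC.
0xDFE97FBC = 3756621756.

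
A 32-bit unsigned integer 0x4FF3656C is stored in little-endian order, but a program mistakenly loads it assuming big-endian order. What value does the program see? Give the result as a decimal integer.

1818620751

Stored little-endian, the bytes at ascending addresses are 6C 65 F3 4F.
Read back as big-endian, the last byte is least significant, giving 0x6C65F34F.
0x6C65F34F = 1818620751.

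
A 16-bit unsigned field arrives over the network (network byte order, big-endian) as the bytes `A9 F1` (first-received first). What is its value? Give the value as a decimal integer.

Big-endian: lowest address holds the most-significant byte.
The bytes are already most-significant first: 0xA9F1.
0xA9F1 = 43505.

43505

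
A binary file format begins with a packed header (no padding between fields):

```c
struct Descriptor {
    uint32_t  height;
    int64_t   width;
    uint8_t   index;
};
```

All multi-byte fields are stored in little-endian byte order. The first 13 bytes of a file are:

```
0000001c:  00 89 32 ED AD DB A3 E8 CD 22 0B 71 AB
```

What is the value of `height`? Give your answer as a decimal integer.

`height` is the first field, at byte offset 0, occupying 4 bytes.
Bytes at offsets 0..3: 00 89 32 ED.
Little-endian stores the least-significant byte at the lowest address.
Reassemble most-significant byte first: ED 32 89 00 → 0xED328900.
0xED328900 = 3979512064.

3979512064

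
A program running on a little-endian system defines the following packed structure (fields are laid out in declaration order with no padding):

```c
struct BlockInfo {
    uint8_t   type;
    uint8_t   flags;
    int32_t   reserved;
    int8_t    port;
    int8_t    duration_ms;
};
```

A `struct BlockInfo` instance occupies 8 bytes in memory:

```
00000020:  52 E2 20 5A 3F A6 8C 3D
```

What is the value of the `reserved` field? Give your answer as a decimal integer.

`reserved` follows `type` (1 B), `flags` (1 B), so it starts at offset 1 + 1 = 2 and occupies 4 bytes.
Bytes at offsets 2..5: 20 5A 3F A6.
Little-endian: lowest address holds the least-significant byte.
Reassemble most-significant byte first: A6 3F 5A 20 → 0xA63F5A20.
Top bit is set, so as a signed 32-bit value this is 0xA63F5A20 − 2^32 = -1505797600.

-1505797600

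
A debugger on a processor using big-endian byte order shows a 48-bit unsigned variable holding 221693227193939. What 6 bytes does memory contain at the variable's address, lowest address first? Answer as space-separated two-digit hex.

221693227193939 in hexadecimal, padded to 48 bits, is 0xC9A0FA0E5653.
Split into bytes (most-significant first): C9 A0 FA 0E 56 53.
Big-endian stores the most-significant byte at the lowest address.
So the memory order matches the most-significant-first order: C9 A0 FA 0E 56 53.

C9 A0 FA 0E 56 53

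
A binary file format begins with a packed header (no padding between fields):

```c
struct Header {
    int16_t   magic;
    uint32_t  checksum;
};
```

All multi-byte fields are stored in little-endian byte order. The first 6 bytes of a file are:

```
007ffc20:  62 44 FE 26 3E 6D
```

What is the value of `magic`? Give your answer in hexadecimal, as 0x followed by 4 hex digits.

0x4462

`magic` is the first field, at byte offset 0, occupying 2 bytes.
Bytes at offsets 0..1: 62 44.
Little-endian stores the least-significant byte at the lowest address.
Reassemble most-significant byte first: 44 62 → 0x4462.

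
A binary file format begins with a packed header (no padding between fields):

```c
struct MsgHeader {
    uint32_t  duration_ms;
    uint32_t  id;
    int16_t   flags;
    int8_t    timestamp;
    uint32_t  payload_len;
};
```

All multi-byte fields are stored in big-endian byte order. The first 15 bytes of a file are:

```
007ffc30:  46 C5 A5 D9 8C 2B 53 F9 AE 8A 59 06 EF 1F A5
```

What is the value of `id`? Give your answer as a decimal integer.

2351649785

`id` follows `duration_ms` (4 bytes), so it starts at byte offset 4 and occupies 4 bytes.
Bytes at offsets 4..7: 8C 2B 53 F9.
In big-endian order the high byte comes first in memory.
The bytes are already most-significant first: 0x8C2B53F9.
0x8C2B53F9 = 2351649785.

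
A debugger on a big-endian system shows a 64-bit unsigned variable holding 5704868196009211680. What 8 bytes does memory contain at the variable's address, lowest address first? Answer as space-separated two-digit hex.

4F 2B C3 66 09 8D 77 20

5704868196009211680 in hexadecimal, padded to 64 bits, is 0x4F2BC366098D7720.
Split into bytes (most-significant first): 4F 2B C3 66 09 8D 77 20.
In big-endian order the high byte comes first in memory.
So the memory order matches the most-significant-first order: 4F 2B C3 66 09 8D 77 20.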